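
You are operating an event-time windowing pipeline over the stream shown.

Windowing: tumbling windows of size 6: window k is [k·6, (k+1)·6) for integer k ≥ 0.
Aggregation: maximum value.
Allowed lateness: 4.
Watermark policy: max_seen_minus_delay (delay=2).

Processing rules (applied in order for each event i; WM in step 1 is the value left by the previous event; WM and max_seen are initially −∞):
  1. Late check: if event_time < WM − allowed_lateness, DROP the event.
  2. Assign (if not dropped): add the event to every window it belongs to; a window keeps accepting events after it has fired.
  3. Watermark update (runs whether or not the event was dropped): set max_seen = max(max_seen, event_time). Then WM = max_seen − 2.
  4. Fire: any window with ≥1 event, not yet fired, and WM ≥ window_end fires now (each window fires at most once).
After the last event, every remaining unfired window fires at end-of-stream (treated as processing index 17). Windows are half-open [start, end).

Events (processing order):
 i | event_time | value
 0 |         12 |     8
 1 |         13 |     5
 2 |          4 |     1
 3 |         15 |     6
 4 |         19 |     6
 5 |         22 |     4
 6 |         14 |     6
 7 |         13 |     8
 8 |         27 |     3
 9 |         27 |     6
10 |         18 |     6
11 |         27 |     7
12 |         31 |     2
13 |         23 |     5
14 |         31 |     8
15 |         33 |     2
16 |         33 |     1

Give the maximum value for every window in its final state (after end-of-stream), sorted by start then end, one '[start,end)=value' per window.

i=0 t=12 v=8: → [12,18); WM=10
i=1 t=13 v=5: → [12,18); WM=11
i=2 t=4 v=1: DROP (t<11-4); WM=11
i=3 t=15 v=6: → [12,18); WM=13
i=4 t=19 v=6: → [18,24); WM=17
i=5 t=22 v=4: → [18,24); WM=20; [12,18) fires=8
i=6 t=14 v=6: DROP (t<20-4); WM=20
i=7 t=13 v=8: DROP (t<20-4); WM=20
i=8 t=27 v=3: → [24,30); WM=25; [18,24) fires=6
i=9 t=27 v=6: → [24,30); WM=25
i=10 t=18 v=6: DROP (t<25-4); WM=25
i=11 t=27 v=7: → [24,30); WM=25
i=12 t=31 v=2: → [30,36); WM=29
i=13 t=23 v=5: DROP (t<29-4); WM=29
i=14 t=31 v=8: → [30,36); WM=29
i=15 t=33 v=2: → [30,36); WM=31; [24,30) fires=7
i=16 t=33 v=1: → [30,36); WM=31

[12,18)=8 [18,24)=6 [24,30)=7 [30,36)=8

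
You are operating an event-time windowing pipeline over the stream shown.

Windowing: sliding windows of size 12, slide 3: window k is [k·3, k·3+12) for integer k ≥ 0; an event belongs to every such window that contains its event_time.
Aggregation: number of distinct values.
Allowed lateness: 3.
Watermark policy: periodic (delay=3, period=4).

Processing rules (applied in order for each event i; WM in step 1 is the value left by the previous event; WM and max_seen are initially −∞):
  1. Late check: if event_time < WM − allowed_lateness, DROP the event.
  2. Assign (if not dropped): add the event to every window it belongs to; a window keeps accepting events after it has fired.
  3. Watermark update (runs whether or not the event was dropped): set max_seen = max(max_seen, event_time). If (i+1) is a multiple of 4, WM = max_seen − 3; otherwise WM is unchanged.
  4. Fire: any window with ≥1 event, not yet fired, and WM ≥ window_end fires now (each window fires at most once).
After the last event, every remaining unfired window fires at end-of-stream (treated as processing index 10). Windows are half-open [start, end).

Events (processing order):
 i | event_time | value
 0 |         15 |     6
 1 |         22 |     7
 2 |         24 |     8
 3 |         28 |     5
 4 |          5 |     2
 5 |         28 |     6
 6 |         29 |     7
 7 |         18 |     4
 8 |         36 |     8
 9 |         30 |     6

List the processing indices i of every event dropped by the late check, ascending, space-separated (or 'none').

i=0 t=15 v=6: → [15,27),[12,24),[9,21),[6,18); WM=−∞
i=1 t=22 v=7: → [21,33),[18,30),[15,27),[12,24); WM=−∞
i=2 t=24 v=8: → [24,36),[21,33),[18,30),[15,27); WM=−∞
i=3 t=28 v=5: → [27,39),[24,36),[21,33),[18,30); WM=25; [6,18) fires=1 [9,21) fires=1 [12,24) fires=2
i=4 t=5 v=2: DROP (t<25-3); WM=25
i=5 t=28 v=6: → [27,39),[24,36),[21,33),[18,30); WM=25
i=6 t=29 v=7: → [27,39),[24,36),[21,33),[18,30); WM=25
i=7 t=18 v=4: DROP (t<25-3); WM=26
i=8 t=36 v=8: → [36,48),[33,45),[30,42),[27,39); WM=26
i=9 t=30 v=6: → [30,42),[27,39),[24,36),[21,33); WM=26

4 7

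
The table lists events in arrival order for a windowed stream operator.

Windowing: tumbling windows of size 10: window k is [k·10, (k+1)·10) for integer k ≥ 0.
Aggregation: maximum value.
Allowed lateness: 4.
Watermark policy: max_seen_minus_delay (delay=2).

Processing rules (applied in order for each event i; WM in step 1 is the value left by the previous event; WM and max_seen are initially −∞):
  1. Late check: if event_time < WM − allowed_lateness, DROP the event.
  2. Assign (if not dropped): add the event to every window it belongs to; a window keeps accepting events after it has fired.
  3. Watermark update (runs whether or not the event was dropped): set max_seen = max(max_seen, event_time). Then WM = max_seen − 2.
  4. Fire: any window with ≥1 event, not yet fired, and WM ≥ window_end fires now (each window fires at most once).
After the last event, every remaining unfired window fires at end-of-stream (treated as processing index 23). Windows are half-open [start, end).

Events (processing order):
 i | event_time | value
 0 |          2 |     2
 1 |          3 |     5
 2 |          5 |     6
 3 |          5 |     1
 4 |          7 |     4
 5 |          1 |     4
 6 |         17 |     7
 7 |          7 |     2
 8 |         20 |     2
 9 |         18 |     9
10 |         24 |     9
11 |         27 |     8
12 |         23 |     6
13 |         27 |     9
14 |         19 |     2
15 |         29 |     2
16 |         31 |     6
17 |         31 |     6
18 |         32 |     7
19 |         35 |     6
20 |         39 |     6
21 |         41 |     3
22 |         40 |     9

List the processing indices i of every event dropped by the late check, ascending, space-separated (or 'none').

7 14

i=0 t=2 v=2: → [0,10); WM=0
i=1 t=3 v=5: → [0,10); WM=1
i=2 t=5 v=6: → [0,10); WM=3
i=3 t=5 v=1: → [0,10); WM=3
i=4 t=7 v=4: → [0,10); WM=5
i=5 t=1 v=4: → [0,10); WM=5
i=6 t=17 v=7: → [10,20); WM=15; [0,10) fires=6
i=7 t=7 v=2: DROP (t<15-4); WM=15
i=8 t=20 v=2: → [20,30); WM=18
i=9 t=18 v=9: → [10,20); WM=18
i=10 t=24 v=9: → [20,30); WM=22; [10,20) fires=9
i=11 t=27 v=8: → [20,30); WM=25
i=12 t=23 v=6: → [20,30); WM=25
i=13 t=27 v=9: → [20,30); WM=25
i=14 t=19 v=2: DROP (t<25-4); WM=25
i=15 t=29 v=2: → [20,30); WM=27
i=16 t=31 v=6: → [30,40); WM=29
i=17 t=31 v=6: → [30,40); WM=29
i=18 t=32 v=7: → [30,40); WM=30; [20,30) fires=9
i=19 t=35 v=6: → [30,40); WM=33
i=20 t=39 v=6: → [30,40); WM=37
i=21 t=41 v=3: → [40,50); WM=39
i=22 t=40 v=9: → [40,50); WM=39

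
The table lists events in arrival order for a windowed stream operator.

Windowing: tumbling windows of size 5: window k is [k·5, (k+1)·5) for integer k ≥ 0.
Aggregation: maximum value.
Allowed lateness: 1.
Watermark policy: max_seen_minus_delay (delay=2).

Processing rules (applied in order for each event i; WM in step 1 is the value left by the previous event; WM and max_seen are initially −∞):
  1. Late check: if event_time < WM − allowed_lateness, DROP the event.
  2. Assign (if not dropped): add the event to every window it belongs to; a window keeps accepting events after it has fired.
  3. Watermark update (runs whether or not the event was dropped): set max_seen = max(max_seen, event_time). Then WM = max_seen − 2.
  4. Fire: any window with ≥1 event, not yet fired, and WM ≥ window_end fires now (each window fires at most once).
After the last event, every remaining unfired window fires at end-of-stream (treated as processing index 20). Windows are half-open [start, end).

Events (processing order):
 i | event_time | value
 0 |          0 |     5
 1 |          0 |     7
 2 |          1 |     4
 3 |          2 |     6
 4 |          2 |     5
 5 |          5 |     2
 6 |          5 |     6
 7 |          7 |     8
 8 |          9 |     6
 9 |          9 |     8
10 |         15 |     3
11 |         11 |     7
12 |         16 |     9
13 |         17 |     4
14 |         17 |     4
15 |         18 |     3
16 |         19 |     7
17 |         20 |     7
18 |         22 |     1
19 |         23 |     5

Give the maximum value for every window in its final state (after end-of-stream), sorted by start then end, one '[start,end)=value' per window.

i=0 t=0 v=5: → [0,5); WM=-2
i=1 t=0 v=7: → [0,5); WM=-2
i=2 t=1 v=4: → [0,5); WM=-1
i=3 t=2 v=6: → [0,5); WM=0
i=4 t=2 v=5: → [0,5); WM=0
i=5 t=5 v=2: → [5,10); WM=3
i=6 t=5 v=6: → [5,10); WM=3
i=7 t=7 v=8: → [5,10); WM=5; [0,5) fires=7
i=8 t=9 v=6: → [5,10); WM=7
i=9 t=9 v=8: → [5,10); WM=7
i=10 t=15 v=3: → [15,20); WM=13; [5,10) fires=8
i=11 t=11 v=7: DROP (t<13-1); WM=13
i=12 t=16 v=9: → [15,20); WM=14
i=13 t=17 v=4: → [15,20); WM=15
i=14 t=17 v=4: → [15,20); WM=15
i=15 t=18 v=3: → [15,20); WM=16
i=16 t=19 v=7: → [15,20); WM=17
i=17 t=20 v=7: → [20,25); WM=18
i=18 t=22 v=1: → [20,25); WM=20; [15,20) fires=9
i=19 t=23 v=5: → [20,25); WM=21

[0,5)=7 [5,10)=8 [15,20)=9 [20,25)=7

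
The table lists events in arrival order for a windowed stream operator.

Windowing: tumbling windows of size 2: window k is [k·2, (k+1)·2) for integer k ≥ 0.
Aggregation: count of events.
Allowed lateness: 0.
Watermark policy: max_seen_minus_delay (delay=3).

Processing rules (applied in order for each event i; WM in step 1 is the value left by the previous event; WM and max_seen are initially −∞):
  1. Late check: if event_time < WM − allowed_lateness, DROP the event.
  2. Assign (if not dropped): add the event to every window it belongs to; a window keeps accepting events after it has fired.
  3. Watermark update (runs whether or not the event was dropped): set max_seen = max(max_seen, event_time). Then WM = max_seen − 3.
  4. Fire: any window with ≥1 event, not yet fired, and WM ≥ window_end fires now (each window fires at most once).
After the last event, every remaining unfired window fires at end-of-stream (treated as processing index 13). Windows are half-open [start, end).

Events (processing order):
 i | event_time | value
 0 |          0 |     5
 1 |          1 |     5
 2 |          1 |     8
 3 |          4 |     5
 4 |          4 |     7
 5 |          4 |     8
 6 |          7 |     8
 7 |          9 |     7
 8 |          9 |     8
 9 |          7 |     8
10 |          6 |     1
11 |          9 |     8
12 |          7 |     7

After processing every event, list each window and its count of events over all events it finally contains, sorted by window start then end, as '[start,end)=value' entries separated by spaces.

i=0 t=0 v=5: → [0,2); WM=-3
i=1 t=1 v=5: → [0,2); WM=-2
i=2 t=1 v=8: → [0,2); WM=-2
i=3 t=4 v=5: → [4,6); WM=1
i=4 t=4 v=7: → [4,6); WM=1
i=5 t=4 v=8: → [4,6); WM=1
i=6 t=7 v=8: → [6,8); WM=4; [0,2) fires=3
i=7 t=9 v=7: → [8,10); WM=6; [4,6) fires=3
i=8 t=9 v=8: → [8,10); WM=6
i=9 t=7 v=8: → [6,8); WM=6
i=10 t=6 v=1: → [6,8); WM=6
i=11 t=9 v=8: → [8,10); WM=6
i=12 t=7 v=7: → [6,8); WM=6

[0,2)=3 [4,6)=3 [6,8)=4 [8,10)=3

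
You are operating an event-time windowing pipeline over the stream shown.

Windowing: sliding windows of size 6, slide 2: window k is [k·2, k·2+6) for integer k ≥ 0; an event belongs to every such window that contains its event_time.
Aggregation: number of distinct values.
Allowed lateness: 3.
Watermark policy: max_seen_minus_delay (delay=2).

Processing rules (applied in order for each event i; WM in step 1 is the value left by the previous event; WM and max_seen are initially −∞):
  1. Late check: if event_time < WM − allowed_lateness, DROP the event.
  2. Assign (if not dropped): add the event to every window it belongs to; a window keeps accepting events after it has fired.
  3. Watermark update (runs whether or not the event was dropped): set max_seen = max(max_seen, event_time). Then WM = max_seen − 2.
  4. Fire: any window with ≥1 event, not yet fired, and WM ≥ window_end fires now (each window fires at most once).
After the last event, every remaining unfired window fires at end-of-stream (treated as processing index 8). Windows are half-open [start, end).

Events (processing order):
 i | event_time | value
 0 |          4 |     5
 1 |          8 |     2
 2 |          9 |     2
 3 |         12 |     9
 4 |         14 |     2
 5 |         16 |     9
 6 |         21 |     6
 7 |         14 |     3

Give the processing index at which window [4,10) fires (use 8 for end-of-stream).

i=0 t=4 v=5: → [4,10),[2,8),[0,6); WM=2
i=1 t=8 v=2: → [8,14),[6,12),[4,10); WM=6; [0,6) fires=1
i=2 t=9 v=2: → [8,14),[6,12),[4,10); WM=7
i=3 t=12 v=9: → [12,18),[10,16),[8,14); WM=10; [2,8) fires=1 [4,10) fires=2
i=4 t=14 v=2: → [14,20),[12,18),[10,16); WM=12; [6,12) fires=1
i=5 t=16 v=9: → [16,22),[14,20),[12,18); WM=14; [8,14) fires=2
i=6 t=21 v=6: → [20,26),[18,24),[16,22); WM=19; [10,16) fires=2 [12,18) fires=2
i=7 t=14 v=3: DROP (t<19-3); WM=19

3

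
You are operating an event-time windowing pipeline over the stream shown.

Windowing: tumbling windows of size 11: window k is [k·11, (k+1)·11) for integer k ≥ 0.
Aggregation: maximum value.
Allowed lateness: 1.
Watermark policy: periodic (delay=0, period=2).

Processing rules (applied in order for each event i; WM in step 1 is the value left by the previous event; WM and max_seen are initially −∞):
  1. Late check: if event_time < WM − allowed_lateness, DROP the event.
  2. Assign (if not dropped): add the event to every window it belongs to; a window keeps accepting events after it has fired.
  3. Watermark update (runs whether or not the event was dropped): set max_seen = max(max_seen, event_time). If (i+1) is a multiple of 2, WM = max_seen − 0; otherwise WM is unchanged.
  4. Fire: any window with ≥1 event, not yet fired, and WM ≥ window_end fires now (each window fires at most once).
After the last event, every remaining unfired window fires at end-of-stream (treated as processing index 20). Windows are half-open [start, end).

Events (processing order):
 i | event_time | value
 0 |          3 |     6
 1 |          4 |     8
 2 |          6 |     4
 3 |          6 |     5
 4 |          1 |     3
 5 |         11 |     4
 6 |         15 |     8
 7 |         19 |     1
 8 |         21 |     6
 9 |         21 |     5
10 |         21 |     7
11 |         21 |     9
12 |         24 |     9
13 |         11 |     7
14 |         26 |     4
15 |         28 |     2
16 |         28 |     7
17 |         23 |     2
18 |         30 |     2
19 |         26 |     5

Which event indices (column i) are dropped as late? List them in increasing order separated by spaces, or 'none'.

i=0 t=3 v=6: → [0,11); WM=−∞
i=1 t=4 v=8: → [0,11); WM=4
i=2 t=6 v=4: → [0,11); WM=4
i=3 t=6 v=5: → [0,11); WM=6
i=4 t=1 v=3: DROP (t<6-1); WM=6
i=5 t=11 v=4: → [11,22); WM=11; [0,11) fires=8
i=6 t=15 v=8: → [11,22); WM=11
i=7 t=19 v=1: → [11,22); WM=19
i=8 t=21 v=6: → [11,22); WM=19
i=9 t=21 v=5: → [11,22); WM=21
i=10 t=21 v=7: → [11,22); WM=21
i=11 t=21 v=9: → [11,22); WM=21
i=12 t=24 v=9: → [22,33); WM=21
i=13 t=11 v=7: DROP (t<21-1); WM=24; [11,22) fires=9
i=14 t=26 v=4: → [22,33); WM=24
i=15 t=28 v=2: → [22,33); WM=28
i=16 t=28 v=7: → [22,33); WM=28
i=17 t=23 v=2: DROP (t<28-1); WM=28
i=18 t=30 v=2: → [22,33); WM=28
i=19 t=26 v=5: DROP (t<28-1); WM=30

4 13 17 19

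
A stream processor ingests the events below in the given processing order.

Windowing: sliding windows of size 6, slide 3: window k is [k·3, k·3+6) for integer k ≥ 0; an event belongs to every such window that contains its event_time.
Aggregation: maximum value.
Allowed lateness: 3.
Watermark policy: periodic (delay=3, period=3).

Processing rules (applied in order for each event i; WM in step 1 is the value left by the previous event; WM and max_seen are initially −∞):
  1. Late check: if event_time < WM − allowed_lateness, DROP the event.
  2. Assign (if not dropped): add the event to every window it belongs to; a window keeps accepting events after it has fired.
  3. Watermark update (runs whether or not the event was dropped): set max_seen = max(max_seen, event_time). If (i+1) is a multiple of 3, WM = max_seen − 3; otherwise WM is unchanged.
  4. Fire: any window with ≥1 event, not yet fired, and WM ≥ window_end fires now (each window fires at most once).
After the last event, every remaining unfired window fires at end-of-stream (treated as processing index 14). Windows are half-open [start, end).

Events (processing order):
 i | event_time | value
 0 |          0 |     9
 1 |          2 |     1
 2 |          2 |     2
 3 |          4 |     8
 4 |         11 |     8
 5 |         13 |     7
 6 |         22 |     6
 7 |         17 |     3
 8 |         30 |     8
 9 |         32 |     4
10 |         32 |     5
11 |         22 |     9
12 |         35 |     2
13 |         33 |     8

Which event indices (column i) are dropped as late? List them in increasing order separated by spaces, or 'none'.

11

i=0 t=0 v=9: → [0,6); WM=−∞
i=1 t=2 v=1: → [0,6); WM=−∞
i=2 t=2 v=2: → [0,6); WM=-1
i=3 t=4 v=8: → [3,9),[0,6); WM=-1
i=4 t=11 v=8: → [9,15),[6,12); WM=-1
i=5 t=13 v=7: → [12,18),[9,15); WM=10; [0,6) fires=9 [3,9) fires=8
i=6 t=22 v=6: → [21,27),[18,24); WM=10
i=7 t=17 v=3: → [15,21),[12,18); WM=10
i=8 t=30 v=8: → [30,36),[27,33); WM=27; [6,12) fires=8 [9,15) fires=8 [12,18) fires=7 [15,21) fires=3 [18,24) fires=6 [21,27) fires=6
i=9 t=32 v=4: → [30,36),[27,33); WM=27
i=10 t=32 v=5: → [30,36),[27,33); WM=27
i=11 t=22 v=9: DROP (t<27-3); WM=29
i=12 t=35 v=2: → [33,39),[30,36); WM=29
i=13 t=33 v=8: → [33,39),[30,36); WM=29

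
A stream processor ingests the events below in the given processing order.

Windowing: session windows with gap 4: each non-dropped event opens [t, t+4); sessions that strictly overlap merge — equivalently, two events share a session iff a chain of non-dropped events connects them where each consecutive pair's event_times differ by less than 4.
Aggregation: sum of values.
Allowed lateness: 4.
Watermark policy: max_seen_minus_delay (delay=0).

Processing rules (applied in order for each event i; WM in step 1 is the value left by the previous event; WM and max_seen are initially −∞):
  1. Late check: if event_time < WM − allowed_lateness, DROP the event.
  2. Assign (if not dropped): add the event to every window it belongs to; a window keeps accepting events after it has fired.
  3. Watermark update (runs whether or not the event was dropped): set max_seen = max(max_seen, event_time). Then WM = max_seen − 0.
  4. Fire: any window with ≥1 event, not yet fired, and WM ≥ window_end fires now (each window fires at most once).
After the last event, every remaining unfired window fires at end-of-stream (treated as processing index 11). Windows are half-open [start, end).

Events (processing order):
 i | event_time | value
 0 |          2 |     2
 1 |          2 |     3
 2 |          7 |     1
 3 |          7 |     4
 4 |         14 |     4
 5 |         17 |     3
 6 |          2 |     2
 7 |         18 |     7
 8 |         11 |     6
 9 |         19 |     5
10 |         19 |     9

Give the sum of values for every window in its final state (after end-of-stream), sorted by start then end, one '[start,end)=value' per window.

[2,6)=5 [7,11)=5 [14,23)=28

i=0 t=2 v=2: → [2,6); WM=2
i=1 t=2 v=3: → [2,6); WM=2
i=2 t=7 v=1: → [7,11); WM=7
i=3 t=7 v=4: → [7,11); WM=7
i=4 t=14 v=4: → [14,18); WM=14
i=5 t=17 v=3: → [14,21); WM=17
i=6 t=2 v=2: DROP (t<17-4); WM=17
i=7 t=18 v=7: → [14,22); WM=18
i=8 t=11 v=6: DROP (t<18-4); WM=18
i=9 t=19 v=5: → [14,23); WM=19
i=10 t=19 v=9: → [14,23); WM=19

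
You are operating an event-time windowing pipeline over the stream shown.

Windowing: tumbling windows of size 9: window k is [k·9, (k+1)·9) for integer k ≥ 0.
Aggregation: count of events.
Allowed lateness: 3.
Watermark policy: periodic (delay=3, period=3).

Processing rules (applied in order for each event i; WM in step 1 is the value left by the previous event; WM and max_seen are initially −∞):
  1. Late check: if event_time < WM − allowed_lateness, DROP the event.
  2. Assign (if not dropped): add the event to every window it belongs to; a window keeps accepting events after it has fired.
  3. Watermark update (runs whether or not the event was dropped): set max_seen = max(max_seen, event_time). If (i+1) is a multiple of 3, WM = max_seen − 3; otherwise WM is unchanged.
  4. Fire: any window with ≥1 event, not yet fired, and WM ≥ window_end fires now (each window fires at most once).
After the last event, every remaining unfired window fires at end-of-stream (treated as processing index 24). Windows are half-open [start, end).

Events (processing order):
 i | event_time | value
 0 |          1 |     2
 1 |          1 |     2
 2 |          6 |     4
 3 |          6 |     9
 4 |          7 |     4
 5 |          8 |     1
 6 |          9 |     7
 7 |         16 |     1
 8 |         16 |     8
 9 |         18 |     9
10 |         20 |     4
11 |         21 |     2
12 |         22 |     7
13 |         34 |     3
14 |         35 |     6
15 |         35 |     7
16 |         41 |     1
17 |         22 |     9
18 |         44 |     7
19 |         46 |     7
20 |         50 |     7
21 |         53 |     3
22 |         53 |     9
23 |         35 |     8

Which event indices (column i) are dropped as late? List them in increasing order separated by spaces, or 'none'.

i=0 t=1 v=2: → [0,9); WM=−∞
i=1 t=1 v=2: → [0,9); WM=−∞
i=2 t=6 v=4: → [0,9); WM=3
i=3 t=6 v=9: → [0,9); WM=3
i=4 t=7 v=4: → [0,9); WM=3
i=5 t=8 v=1: → [0,9); WM=5
i=6 t=9 v=7: → [9,18); WM=5
i=7 t=16 v=1: → [9,18); WM=5
i=8 t=16 v=8: → [9,18); WM=13; [0,9) fires=6
i=9 t=18 v=9: → [18,27); WM=13
i=10 t=20 v=4: → [18,27); WM=13
i=11 t=21 v=2: → [18,27); WM=18; [9,18) fires=3
i=12 t=22 v=7: → [18,27); WM=18
i=13 t=34 v=3: → [27,36); WM=18
i=14 t=35 v=6: → [27,36); WM=32; [18,27) fires=4
i=15 t=35 v=7: → [27,36); WM=32
i=16 t=41 v=1: → [36,45); WM=32
i=17 t=22 v=9: DROP (t<32-3); WM=38; [27,36) fires=3
i=18 t=44 v=7: → [36,45); WM=38
i=19 t=46 v=7: → [45,54); WM=38
i=20 t=50 v=7: → [45,54); WM=47; [36,45) fires=2
i=21 t=53 v=3: → [45,54); WM=47
i=22 t=53 v=9: → [45,54); WM=47
i=23 t=35 v=8: DROP (t<47-3); WM=50

17 23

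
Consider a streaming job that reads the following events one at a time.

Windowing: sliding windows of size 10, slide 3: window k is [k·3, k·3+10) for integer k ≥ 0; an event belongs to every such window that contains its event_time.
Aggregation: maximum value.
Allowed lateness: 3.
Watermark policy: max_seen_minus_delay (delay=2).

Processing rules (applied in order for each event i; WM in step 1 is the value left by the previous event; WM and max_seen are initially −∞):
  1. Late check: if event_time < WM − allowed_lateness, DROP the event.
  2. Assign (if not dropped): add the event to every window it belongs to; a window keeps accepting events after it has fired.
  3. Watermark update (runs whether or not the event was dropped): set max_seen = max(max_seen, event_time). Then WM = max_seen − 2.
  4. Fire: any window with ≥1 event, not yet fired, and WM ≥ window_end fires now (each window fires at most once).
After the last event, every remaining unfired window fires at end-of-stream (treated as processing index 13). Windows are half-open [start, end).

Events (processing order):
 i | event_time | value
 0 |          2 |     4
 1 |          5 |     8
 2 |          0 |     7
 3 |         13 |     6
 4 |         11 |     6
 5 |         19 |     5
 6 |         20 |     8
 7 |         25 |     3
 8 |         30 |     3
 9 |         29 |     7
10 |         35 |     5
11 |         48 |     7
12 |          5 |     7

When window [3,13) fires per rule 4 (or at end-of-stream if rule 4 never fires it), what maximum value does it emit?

i=0 t=2 v=4: → [0,10); WM=0
i=1 t=5 v=8: → [3,13),[0,10); WM=3
i=2 t=0 v=7: → [0,10); WM=3
i=3 t=13 v=6: → [12,22),[9,19),[6,16); WM=11; [0,10) fires=8
i=4 t=11 v=6: → [9,19),[6,16),[3,13); WM=11
i=5 t=19 v=5: → [18,28),[15,25),[12,22); WM=17; [3,13) fires=8 [6,16) fires=6
i=6 t=20 v=8: → [18,28),[15,25),[12,22); WM=18
i=7 t=25 v=3: → [24,34),[21,31),[18,28); WM=23; [9,19) fires=6 [12,22) fires=8
i=8 t=30 v=3: → [30,40),[27,37),[24,34),[21,31); WM=28; [15,25) fires=8 [18,28) fires=8
i=9 t=29 v=7: → [27,37),[24,34),[21,31); WM=28
i=10 t=35 v=5: → [33,43),[30,40),[27,37); WM=33; [21,31) fires=7
i=11 t=48 v=7: → [48,58),[45,55),[42,52),[39,49); WM=46; [24,34) fires=7 [27,37) fires=7 [30,40) fires=5 [33,43) fires=5
i=12 t=5 v=7: DROP (t<46-3); WM=46

8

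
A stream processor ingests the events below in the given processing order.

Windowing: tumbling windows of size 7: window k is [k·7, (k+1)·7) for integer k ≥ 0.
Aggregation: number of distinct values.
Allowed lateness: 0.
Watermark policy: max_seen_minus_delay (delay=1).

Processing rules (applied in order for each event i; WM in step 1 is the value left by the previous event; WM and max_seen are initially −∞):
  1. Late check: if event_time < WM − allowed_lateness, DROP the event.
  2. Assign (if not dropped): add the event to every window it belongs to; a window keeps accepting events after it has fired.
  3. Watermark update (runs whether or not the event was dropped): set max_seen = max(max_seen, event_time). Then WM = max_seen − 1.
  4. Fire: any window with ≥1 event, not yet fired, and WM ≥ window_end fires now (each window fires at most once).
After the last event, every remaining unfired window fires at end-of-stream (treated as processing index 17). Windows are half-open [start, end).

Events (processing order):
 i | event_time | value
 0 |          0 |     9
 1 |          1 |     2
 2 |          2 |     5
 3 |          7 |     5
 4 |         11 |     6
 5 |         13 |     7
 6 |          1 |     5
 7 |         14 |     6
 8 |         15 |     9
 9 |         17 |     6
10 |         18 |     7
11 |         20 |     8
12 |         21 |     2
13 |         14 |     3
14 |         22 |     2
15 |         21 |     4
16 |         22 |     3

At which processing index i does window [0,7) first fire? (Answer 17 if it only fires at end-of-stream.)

i=0 t=0 v=9: → [0,7); WM=-1
i=1 t=1 v=2: → [0,7); WM=0
i=2 t=2 v=5: → [0,7); WM=1
i=3 t=7 v=5: → [7,14); WM=6
i=4 t=11 v=6: → [7,14); WM=10; [0,7) fires=3
i=5 t=13 v=7: → [7,14); WM=12
i=6 t=1 v=5: DROP (t<12-0); WM=12
i=7 t=14 v=6: → [14,21); WM=13
i=8 t=15 v=9: → [14,21); WM=14; [7,14) fires=3
i=9 t=17 v=6: → [14,21); WM=16
i=10 t=18 v=7: → [14,21); WM=17
i=11 t=20 v=8: → [14,21); WM=19
i=12 t=21 v=2: → [21,28); WM=20
i=13 t=14 v=3: DROP (t<20-0); WM=20
i=14 t=22 v=2: → [21,28); WM=21; [14,21) fires=4
i=15 t=21 v=4: → [21,28); WM=21
i=16 t=22 v=3: → [21,28); WM=21

4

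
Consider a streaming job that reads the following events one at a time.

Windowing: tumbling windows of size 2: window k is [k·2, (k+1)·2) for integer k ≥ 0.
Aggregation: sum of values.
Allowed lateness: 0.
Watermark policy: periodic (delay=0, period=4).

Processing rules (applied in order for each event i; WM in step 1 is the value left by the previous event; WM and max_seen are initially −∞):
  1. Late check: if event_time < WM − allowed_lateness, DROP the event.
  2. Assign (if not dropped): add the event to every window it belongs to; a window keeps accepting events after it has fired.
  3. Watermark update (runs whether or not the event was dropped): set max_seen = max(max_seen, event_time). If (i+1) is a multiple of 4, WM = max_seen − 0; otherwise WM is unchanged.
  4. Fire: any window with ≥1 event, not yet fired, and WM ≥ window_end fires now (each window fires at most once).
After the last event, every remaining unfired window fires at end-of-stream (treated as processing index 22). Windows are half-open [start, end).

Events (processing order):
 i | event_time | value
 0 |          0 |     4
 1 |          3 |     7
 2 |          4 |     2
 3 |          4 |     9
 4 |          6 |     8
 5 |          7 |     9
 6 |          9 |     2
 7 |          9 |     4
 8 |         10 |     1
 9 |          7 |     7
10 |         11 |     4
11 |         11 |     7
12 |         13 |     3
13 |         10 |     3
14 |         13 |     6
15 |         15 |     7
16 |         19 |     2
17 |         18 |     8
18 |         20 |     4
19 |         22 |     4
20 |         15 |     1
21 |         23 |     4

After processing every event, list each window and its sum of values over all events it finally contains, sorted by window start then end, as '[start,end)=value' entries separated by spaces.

i=0 t=0 v=4: → [0,2); WM=−∞
i=1 t=3 v=7: → [2,4); WM=−∞
i=2 t=4 v=2: → [4,6); WM=−∞
i=3 t=4 v=9: → [4,6); WM=4; [0,2) fires=4 [2,4) fires=7
i=4 t=6 v=8: → [6,8); WM=4
i=5 t=7 v=9: → [6,8); WM=4
i=6 t=9 v=2: → [8,10); WM=4
i=7 t=9 v=4: → [8,10); WM=9; [4,6) fires=11 [6,8) fires=17
i=8 t=10 v=1: → [10,12); WM=9
i=9 t=7 v=7: DROP (t<9-0); WM=9
i=10 t=11 v=4: → [10,12); WM=9
i=11 t=11 v=7: → [10,12); WM=11; [8,10) fires=6
i=12 t=13 v=3: → [12,14); WM=11
i=13 t=10 v=3: DROP (t<11-0); WM=11
i=14 t=13 v=6: → [12,14); WM=11
i=15 t=15 v=7: → [14,16); WM=15; [10,12) fires=12 [12,14) fires=9
i=16 t=19 v=2: → [18,20); WM=15
i=17 t=18 v=8: → [18,20); WM=15
i=18 t=20 v=4: → [20,22); WM=15
i=19 t=22 v=4: → [22,24); WM=22; [14,16) fires=7 [18,20) fires=10 [20,22) fires=4
i=20 t=15 v=1: DROP (t<22-0); WM=22
i=21 t=23 v=4: → [22,24); WM=22

[0,2)=4 [2,4)=7 [4,6)=11 [6,8)=17 [8,10)=6 [10,12)=12 [12,14)=9 [14,16)=7 [18,20)=10 [20,22)=4 [22,24)=8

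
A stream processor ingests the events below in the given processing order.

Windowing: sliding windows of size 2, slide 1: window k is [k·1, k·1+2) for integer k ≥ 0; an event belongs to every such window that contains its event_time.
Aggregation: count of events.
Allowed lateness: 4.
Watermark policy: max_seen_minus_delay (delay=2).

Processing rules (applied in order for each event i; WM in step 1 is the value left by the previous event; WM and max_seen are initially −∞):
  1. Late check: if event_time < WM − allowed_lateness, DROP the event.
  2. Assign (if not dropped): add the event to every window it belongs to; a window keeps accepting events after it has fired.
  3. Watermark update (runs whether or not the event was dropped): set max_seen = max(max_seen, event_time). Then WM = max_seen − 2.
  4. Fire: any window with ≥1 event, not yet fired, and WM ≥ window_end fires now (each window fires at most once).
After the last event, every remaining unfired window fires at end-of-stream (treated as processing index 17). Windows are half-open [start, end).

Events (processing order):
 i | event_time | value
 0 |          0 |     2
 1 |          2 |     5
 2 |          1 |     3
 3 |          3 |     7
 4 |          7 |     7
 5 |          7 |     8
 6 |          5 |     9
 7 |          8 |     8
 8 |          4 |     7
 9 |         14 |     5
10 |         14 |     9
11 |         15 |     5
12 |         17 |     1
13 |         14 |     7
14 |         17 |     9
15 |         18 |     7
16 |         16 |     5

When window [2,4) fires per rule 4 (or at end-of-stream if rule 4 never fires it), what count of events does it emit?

i=0 t=0 v=2: → [0,2); WM=-2
i=1 t=2 v=5: → [2,4),[1,3); WM=0
i=2 t=1 v=3: → [1,3),[0,2); WM=0
i=3 t=3 v=7: → [3,5),[2,4); WM=1
i=4 t=7 v=7: → [7,9),[6,8); WM=5; [0,2) fires=2 [1,3) fires=2 [2,4) fires=2 [3,5) fires=1
i=5 t=7 v=8: → [7,9),[6,8); WM=5
i=6 t=5 v=9: → [5,7),[4,6); WM=5
i=7 t=8 v=8: → [8,10),[7,9); WM=6; [4,6) fires=1
i=8 t=4 v=7: → [4,6),[3,5); WM=6
i=9 t=14 v=5: → [14,16),[13,15); WM=12; [5,7) fires=1 [6,8) fires=2 [7,9) fires=3 [8,10) fires=1
i=10 t=14 v=9: → [14,16),[13,15); WM=12
i=11 t=15 v=5: → [15,17),[14,16); WM=13
i=12 t=17 v=1: → [17,19),[16,18); WM=15; [13,15) fires=2
i=13 t=14 v=7: → [14,16),[13,15); WM=15
i=14 t=17 v=9: → [17,19),[16,18); WM=15
i=15 t=18 v=7: → [18,20),[17,19); WM=16; [14,16) fires=4
i=16 t=16 v=5: → [16,18),[15,17); WM=16

2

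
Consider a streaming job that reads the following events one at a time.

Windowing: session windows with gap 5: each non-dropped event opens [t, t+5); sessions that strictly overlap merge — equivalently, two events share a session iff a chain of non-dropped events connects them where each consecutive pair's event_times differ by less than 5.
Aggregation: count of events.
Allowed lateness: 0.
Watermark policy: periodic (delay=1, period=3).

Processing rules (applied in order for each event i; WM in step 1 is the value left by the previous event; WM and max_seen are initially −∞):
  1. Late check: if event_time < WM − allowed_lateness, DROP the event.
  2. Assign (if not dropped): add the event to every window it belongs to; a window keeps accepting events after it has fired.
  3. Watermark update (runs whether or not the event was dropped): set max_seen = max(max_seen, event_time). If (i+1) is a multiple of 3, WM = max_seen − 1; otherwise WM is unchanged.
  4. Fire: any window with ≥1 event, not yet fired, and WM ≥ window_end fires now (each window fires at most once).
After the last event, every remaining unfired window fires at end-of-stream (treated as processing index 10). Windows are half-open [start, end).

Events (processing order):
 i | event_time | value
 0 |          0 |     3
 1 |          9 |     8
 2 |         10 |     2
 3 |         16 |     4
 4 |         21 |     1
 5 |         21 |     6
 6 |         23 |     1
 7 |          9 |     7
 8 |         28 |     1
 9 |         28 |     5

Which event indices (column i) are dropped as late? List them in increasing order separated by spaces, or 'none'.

7

i=0 t=0 v=3: → [0,5); WM=−∞
i=1 t=9 v=8: → [9,14); WM=−∞
i=2 t=10 v=2: → [9,15); WM=9
i=3 t=16 v=4: → [16,21); WM=9
i=4 t=21 v=1: → [21,26); WM=9
i=5 t=21 v=6: → [21,26); WM=20
i=6 t=23 v=1: → [21,28); WM=20
i=7 t=9 v=7: DROP (t<20-0); WM=20
i=8 t=28 v=1: → [28,33); WM=27
i=9 t=28 v=5: → [28,33); WM=27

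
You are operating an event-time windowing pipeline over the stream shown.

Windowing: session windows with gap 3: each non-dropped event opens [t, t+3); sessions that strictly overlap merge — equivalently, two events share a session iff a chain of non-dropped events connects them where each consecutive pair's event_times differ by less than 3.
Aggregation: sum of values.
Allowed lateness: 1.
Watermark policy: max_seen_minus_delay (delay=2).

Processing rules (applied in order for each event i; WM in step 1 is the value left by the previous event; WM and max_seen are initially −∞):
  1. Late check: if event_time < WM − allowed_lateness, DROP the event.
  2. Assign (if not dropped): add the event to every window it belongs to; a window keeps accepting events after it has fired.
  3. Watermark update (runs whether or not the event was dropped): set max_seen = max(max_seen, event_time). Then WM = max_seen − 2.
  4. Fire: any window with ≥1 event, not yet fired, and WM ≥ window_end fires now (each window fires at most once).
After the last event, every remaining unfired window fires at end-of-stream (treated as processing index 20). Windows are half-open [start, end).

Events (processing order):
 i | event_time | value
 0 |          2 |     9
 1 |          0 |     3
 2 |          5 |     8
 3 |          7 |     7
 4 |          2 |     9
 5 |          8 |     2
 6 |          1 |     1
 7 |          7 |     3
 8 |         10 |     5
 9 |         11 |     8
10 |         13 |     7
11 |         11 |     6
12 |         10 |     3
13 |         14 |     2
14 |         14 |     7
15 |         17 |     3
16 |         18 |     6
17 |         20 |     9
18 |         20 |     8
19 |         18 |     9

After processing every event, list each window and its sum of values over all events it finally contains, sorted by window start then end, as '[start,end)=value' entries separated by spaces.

[0,5)=12 [5,17)=58 [17,23)=35

i=0 t=2 v=9: → [2,5); WM=0
i=1 t=0 v=3: → [0,5); WM=0
i=2 t=5 v=8: → [5,8); WM=3
i=3 t=7 v=7: → [5,10); WM=5
i=4 t=2 v=9: DROP (t<5-1); WM=5
i=5 t=8 v=2: → [5,11); WM=6
i=6 t=1 v=1: DROP (t<6-1); WM=6
i=7 t=7 v=3: → [5,11); WM=6
i=8 t=10 v=5: → [5,13); WM=8
i=9 t=11 v=8: → [5,14); WM=9
i=10 t=13 v=7: → [5,16); WM=11
i=11 t=11 v=6: → [5,16); WM=11
i=12 t=10 v=3: → [5,16); WM=11
i=13 t=14 v=2: → [5,17); WM=12
i=14 t=14 v=7: → [5,17); WM=12
i=15 t=17 v=3: → [17,20); WM=15
i=16 t=18 v=6: → [17,21); WM=16
i=17 t=20 v=9: → [17,23); WM=18
i=18 t=20 v=8: → [17,23); WM=18
i=19 t=18 v=9: → [17,23); WM=18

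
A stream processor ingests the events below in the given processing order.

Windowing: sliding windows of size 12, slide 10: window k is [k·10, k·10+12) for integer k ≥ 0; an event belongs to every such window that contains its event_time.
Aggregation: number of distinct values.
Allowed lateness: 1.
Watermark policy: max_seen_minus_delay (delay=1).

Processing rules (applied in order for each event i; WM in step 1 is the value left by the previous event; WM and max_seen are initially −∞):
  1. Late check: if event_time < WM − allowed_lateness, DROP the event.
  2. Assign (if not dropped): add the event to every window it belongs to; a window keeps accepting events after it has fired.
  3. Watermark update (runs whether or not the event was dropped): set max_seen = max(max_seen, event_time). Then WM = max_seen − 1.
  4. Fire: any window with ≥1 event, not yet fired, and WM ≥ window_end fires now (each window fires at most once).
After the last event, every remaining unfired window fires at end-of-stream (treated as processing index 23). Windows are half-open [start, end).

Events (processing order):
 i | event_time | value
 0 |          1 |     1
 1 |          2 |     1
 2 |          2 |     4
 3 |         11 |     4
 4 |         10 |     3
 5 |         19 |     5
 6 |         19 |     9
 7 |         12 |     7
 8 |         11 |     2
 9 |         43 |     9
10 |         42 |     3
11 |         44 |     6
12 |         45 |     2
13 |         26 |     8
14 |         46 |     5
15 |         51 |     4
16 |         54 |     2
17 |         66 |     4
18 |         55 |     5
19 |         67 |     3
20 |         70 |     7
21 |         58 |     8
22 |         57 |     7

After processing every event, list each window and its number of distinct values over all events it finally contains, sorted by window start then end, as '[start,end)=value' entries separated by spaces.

[0,12)=3 [10,22)=4 [40,52)=6 [50,62)=2 [60,72)=3 [70,82)=1

i=0 t=1 v=1: → [0,12); WM=0
i=1 t=2 v=1: → [0,12); WM=1
i=2 t=2 v=4: → [0,12); WM=1
i=3 t=11 v=4: → [10,22),[0,12); WM=10
i=4 t=10 v=3: → [10,22),[0,12); WM=10
i=5 t=19 v=5: → [10,22); WM=18; [0,12) fires=3
i=6 t=19 v=9: → [10,22); WM=18
i=7 t=12 v=7: DROP (t<18-1); WM=18
i=8 t=11 v=2: DROP (t<18-1); WM=18
i=9 t=43 v=9: → [40,52); WM=42; [10,22) fires=4
i=10 t=42 v=3: → [40,52); WM=42
i=11 t=44 v=6: → [40,52); WM=43
i=12 t=45 v=2: → [40,52); WM=44
i=13 t=26 v=8: DROP (t<44-1); WM=44
i=14 t=46 v=5: → [40,52); WM=45
i=15 t=51 v=4: → [50,62),[40,52); WM=50
i=16 t=54 v=2: → [50,62); WM=53; [40,52) fires=6
i=17 t=66 v=4: → [60,72); WM=65; [50,62) fires=2
i=18 t=55 v=5: DROP (t<65-1); WM=65
i=19 t=67 v=3: → [60,72); WM=66
i=20 t=70 v=7: → [70,82),[60,72); WM=69
i=21 t=58 v=8: DROP (t<69-1); WM=69
i=22 t=57 v=7: DROP (t<69-1); WM=69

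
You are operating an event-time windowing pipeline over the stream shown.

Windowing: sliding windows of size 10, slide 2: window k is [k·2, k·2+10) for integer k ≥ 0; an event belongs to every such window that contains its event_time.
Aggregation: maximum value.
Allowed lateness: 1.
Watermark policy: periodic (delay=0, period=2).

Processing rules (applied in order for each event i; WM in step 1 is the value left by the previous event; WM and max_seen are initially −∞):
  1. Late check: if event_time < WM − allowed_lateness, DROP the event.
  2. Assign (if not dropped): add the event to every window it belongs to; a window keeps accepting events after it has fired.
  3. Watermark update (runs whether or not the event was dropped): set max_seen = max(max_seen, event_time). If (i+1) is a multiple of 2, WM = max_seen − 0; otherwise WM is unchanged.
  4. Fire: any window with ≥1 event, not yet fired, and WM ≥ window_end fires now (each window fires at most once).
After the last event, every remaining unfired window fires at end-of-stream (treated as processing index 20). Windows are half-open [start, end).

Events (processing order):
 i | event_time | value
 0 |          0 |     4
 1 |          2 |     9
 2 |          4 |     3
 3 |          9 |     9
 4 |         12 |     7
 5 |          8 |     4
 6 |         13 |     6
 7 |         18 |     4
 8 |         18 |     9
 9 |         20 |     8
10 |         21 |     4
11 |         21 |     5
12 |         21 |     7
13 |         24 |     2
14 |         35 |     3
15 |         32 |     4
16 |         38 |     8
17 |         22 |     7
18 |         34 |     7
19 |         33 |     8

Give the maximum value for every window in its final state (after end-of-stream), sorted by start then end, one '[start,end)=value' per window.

[0,10)=9 [2,12)=9 [4,14)=9 [6,16)=9 [8,18)=9 [10,20)=9 [12,22)=9 [14,24)=9 [16,26)=9 [18,28)=9 [20,30)=8 [22,32)=2 [24,34)=4 [26,36)=4 [28,38)=4 [30,40)=8 [32,42)=8 [34,44)=8 [36,46)=8 [38,48)=8

i=0 t=0 v=4: → [0,10); WM=−∞
i=1 t=2 v=9: → [2,12),[0,10); WM=2
i=2 t=4 v=3: → [4,14),[2,12),[0,10); WM=2
i=3 t=9 v=9: → [8,18),[6,16),[4,14),[2,12),[0,10); WM=9
i=4 t=12 v=7: → [12,22),[10,20),[8,18),[6,16),[4,14); WM=9
i=5 t=8 v=4: → [8,18),[6,16),[4,14),[2,12),[0,10); WM=12; [0,10) fires=9 [2,12) fires=9
i=6 t=13 v=6: → [12,22),[10,20),[8,18),[6,16),[4,14); WM=12
i=7 t=18 v=4: → [18,28),[16,26),[14,24),[12,22),[10,20); WM=18; [4,14) fires=9 [6,16) fires=9 [8,18) fires=9
i=8 t=18 v=9: → [18,28),[16,26),[14,24),[12,22),[10,20); WM=18
i=9 t=20 v=8: → [20,30),[18,28),[16,26),[14,24),[12,22); WM=20; [10,20) fires=9
i=10 t=21 v=4: → [20,30),[18,28),[16,26),[14,24),[12,22); WM=20
i=11 t=21 v=5: → [20,30),[18,28),[16,26),[14,24),[12,22); WM=21
i=12 t=21 v=7: → [20,30),[18,28),[16,26),[14,24),[12,22); WM=21
i=13 t=24 v=2: → [24,34),[22,32),[20,30),[18,28),[16,26); WM=24; [12,22) fires=9 [14,24) fires=9
i=14 t=35 v=3: → [34,44),[32,42),[30,40),[28,38),[26,36); WM=24
i=15 t=32 v=4: → [32,42),[30,40),[28,38),[26,36),[24,34); WM=35; [16,26) fires=9 [18,28) fires=9 [20,30) fires=8 [22,32) fires=2 [24,34) fires=4
i=16 t=38 v=8: → [38,48),[36,46),[34,44),[32,42),[30,40); WM=35
i=17 t=22 v=7: DROP (t<35-1); WM=38; [26,36) fires=4 [28,38) fires=4
i=18 t=34 v=7: DROP (t<38-1); WM=38
i=19 t=33 v=8: DROP (t<38-1); WM=38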